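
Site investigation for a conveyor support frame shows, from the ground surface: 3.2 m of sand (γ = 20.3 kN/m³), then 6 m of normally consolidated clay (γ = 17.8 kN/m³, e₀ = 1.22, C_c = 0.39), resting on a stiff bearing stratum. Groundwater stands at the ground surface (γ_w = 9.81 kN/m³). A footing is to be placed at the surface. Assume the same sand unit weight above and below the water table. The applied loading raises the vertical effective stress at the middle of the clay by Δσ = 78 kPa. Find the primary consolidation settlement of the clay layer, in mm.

S_c ≈ 392 mm

Mid-depth of clay below the ground surface: z = 3.2 + 6/2 = 6.2 m.
Total vertical stress at mid-clay: σ_v = 20.3×3.2 + 17.8×3 = 118.36 kPa.
Pore pressure: u = 9.81×(6.2 − 0) = 60.822 kPa.
Initial effective stress: σ'_0 = σ_v − u = 118.36 − 60.822 = 57.538 kPa.
Final effective stress: σ'_f = σ'_0 + Δσ = 57.538 + 78 = 135.54 kPa.
Normally consolidated clay, so the full stress increment lies on the virgin compression line:
S_c = C_c·H/(1+e₀)·log₁₀(σ'_f/σ'_0) = 0.39×6/(1+1.22)×log₁₀(135.54/57.538)
    = 1.0541 × 0.37211 = 0.3922 m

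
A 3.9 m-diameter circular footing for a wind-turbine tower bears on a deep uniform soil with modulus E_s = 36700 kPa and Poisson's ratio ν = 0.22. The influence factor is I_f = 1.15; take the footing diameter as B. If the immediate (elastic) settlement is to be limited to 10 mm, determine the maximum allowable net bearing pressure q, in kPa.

q ≈ 86 kPa

S_e = q·B·(1−ν²)/E_s · I_f  ⇒  q = S_e·E_s / (B·(1−ν²)·I_f).
q = 0.01 × 36700 / (3.9 × 0.9516 × 1.15) = 85.99 kPa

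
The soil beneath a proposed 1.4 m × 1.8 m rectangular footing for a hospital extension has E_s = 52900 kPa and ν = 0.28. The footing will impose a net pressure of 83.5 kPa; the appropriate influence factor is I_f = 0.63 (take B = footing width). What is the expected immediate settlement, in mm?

Immediate (elastic) settlement: S_e = q·B·(1−ν²)/E_s · I_f.
S_e = 83.5 × 1.4 × (1 − 0.28²) / 52900 × 0.63
    = 83.5 × 1.4 × 0.9216 / 52900 × 0.63
    = 0.001283 m = 1.283 mm

S_e ≈ 1.28 mm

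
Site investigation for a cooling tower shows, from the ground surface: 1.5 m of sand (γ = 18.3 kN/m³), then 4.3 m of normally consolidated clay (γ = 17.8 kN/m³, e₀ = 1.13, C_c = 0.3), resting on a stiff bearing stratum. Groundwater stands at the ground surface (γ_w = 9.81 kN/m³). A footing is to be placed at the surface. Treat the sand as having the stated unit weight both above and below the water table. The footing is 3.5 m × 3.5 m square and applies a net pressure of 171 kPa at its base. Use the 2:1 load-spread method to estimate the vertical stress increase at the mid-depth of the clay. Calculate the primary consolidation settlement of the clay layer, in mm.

S_c ≈ 227 mm

Mid-depth of clay below the ground surface: z = 1.5 + 4.3/2 = 3.65 m.
Total vertical stress at mid-clay: σ_v = 18.3×1.5 + 17.8×2.15 = 65.72 kPa.
Pore pressure: u = 9.81×(3.65 − 0) = 35.806 kPa.
Initial effective stress: σ'_0 = σ_v − u = 65.72 − 35.806 = 29.914 kPa.
Stress increase at mid-clay by the 2:1 spreading method:
Δσ = qBL/((B+z)(L+z)) = 171×3.5×3.5/((3.5+3.65)(3.5+3.65)) = 40.975 kPa
Final effective stress: σ'_f = σ'_0 + Δσ = 29.914 + 40.975 = 70.889 kPa.
Normally consolidated clay, so the full stress increment lies on the virgin compression line:
S_c = C_c·H/(1+e₀)·log₁₀(σ'_f/σ'_0) = 0.3×4.3/(1+1.13)×log₁₀(70.889/29.914)
    = 0.60563 × 0.3747 = 0.2269 m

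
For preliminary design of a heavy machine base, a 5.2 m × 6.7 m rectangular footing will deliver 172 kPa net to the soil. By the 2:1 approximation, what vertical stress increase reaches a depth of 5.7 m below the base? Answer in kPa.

By the 2:1 method the load spreads at 1 horizontal : 2 vertical, so at depth z the loaded area has grown by z in each plan dimension:
Δσ = qBL/((B+z)(L+z)) = 172×5.2×6.7/((5.2+5.7)(6.7+5.7)) = 44.336 kPa

Δσ_z ≈ 44.3 kPa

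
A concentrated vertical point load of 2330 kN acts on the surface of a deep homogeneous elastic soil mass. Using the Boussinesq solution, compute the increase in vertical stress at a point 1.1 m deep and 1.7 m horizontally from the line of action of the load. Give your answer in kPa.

Δσ_z ≈ 43.5 kPa

Boussinesq vertical stress below a point load on an elastic half-space:
Δσ_z = 3P/(2πz²) · [1 + (r/z)²]^(−5/2)
r/z = 1.7/1.1 = 1.5455; [1+(r/z)²]^(−5/2) = 0.047316.
Δσ_z = 3×2330/(2π×1.1²) × 0.047316 = 919.42 × 0.047316 = 43.5 kPa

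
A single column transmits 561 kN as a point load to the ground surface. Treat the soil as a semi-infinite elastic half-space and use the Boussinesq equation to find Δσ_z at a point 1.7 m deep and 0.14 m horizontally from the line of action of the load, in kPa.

Boussinesq vertical stress below a point load on an elastic half-space:
Δσ_z = 3P/(2πz²) · [1 + (r/z)²]^(−5/2)
r/z = 0.14/1.7 = 0.082353; [1+(r/z)²]^(−5/2) = 0.98324.
Δσ_z = 3×561/(2π×1.7²) × 0.98324 = 92.684 × 0.98324 = 91.13 kPa

Δσ_z ≈ 91.1 kPa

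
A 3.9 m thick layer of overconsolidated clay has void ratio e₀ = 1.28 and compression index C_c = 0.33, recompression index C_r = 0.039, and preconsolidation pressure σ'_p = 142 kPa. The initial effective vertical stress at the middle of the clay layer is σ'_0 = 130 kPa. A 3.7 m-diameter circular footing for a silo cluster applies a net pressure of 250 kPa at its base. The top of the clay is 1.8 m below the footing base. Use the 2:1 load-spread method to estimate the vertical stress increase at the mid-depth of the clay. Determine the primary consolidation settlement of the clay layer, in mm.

Mid-depth of clay below the footing base: z = 1.8 + 3.9/2 = 3.75 m.
Stress increase at mid-clay by the 2:1 spreading method:
Δσ ≈ qD²/(D+z)² = 250×3.7²/(3.7+3.75)² = 61.664 kPa
Final effective stress: σ'_f = 130 + 61.664 = 191.66 kPa.
σ'_f = 191.66 > σ'_p = 142 kPa, so the stress path crosses the preconsolidation pressure — recompression up to σ'_p, then virgin compression beyond:
S_c = H/(1+e₀)·[C_r·log₁₀(σ'_p/σ'_0) + C_c·log₁₀(σ'_f/σ'_p)]
    = 3.9/2.28 × [0.039×log₁₀(142/130) + 0.33×log₁₀(191.66/142)]
    = 1.7105 × [0.0014955 + 0.04298] = 0.07608 m

S_c ≈ 76.1 mm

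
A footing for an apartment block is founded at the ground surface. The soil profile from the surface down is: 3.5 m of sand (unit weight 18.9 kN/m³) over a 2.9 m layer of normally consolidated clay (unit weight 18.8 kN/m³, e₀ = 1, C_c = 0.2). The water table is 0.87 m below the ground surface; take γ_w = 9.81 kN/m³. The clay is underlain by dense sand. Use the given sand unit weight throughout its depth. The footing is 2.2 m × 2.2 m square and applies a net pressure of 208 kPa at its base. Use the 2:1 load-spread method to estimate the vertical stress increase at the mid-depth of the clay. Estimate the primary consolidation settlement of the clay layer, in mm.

S_c ≈ 39.5 mm

Mid-depth of clay below the ground surface: z = 3.5 + 2.9/2 = 4.95 m.
Total vertical stress at mid-clay: σ_v = 18.9×3.5 + 18.8×1.45 = 93.41 kPa.
Pore pressure: u = 9.81×(4.95 − 0.87) = 40.025 kPa.
Initial effective stress: σ'_0 = σ_v − u = 93.41 − 40.025 = 53.385 kPa.
Stress increase at mid-clay by the 2:1 spreading method:
Δσ = qBL/((B+z)(L+z)) = 208×2.2×2.2/((2.2+4.95)(2.2+4.95)) = 19.692 kPa
Final effective stress: σ'_f = σ'_0 + Δσ = 53.385 + 19.692 = 73.077 kPa.
Normally consolidated clay, so the full stress increment lies on the virgin compression line:
S_c = C_c·H/(1+e₀)·log₁₀(σ'_f/σ'_0) = 0.2×2.9/(1+1)×log₁₀(73.077/53.385)
    = 0.29 × 0.13636 = 0.03954 m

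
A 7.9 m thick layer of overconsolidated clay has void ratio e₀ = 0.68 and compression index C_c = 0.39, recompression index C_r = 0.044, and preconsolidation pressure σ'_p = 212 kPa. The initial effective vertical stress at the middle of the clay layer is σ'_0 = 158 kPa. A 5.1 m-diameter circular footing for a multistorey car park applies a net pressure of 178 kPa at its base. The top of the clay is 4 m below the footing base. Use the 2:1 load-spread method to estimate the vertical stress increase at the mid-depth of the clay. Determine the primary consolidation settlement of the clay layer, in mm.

Mid-depth of clay below the footing base: z = 4 + 7.9/2 = 7.95 m.
Stress increase at mid-clay by the 2:1 spreading method:
Δσ ≈ qD²/(D+z)² = 178×5.1²/(5.1+7.95)² = 27.186 kPa
Final effective stress: σ'_f = 158 + 27.186 = 185.19 kPa.
σ'_f = 185.19 ≤ σ'_p = 212 kPa, so the clay remains overconsolidated and only the recompression index applies:
S_c = C_r·H/(1+e₀)·log₁₀(σ'_f/σ'_0) = 0.044×7.9/1.68×log₁₀(185.19/158)
    = 0.20691 × 0.06896 = 0.01427 m

S_c ≈ 14.3 mm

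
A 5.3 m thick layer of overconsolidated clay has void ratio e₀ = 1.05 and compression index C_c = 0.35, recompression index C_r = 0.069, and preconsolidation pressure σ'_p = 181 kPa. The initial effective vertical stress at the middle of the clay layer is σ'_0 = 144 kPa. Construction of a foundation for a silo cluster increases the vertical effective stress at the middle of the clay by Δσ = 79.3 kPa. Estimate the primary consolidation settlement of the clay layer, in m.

Final effective stress: σ'_f = 144 + 79.3 = 223.3 kPa.
σ'_f = 223.3 > σ'_p = 181 kPa, so the stress path crosses the preconsolidation pressure — recompression up to σ'_p, then virgin compression beyond:
S_c = H/(1+e₀)·[C_r·log₁₀(σ'_p/σ'_0) + C_c·log₁₀(σ'_f/σ'_p)]
    = 5.3/2.05 × [0.069×log₁₀(181/144) + 0.35×log₁₀(223.3/181)]
    = 2.5854 × [0.0068528 + 0.031924] = 0.1003 m

S_c ≈ 0.1 m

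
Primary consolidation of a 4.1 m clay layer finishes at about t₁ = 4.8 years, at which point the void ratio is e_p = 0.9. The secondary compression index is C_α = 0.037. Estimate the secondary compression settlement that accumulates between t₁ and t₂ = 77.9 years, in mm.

Secondary compression: S_s = C_α·H/(1+e_p)·log₁₀(t₂/t₁)
S_s = 0.037×4.1/(1+0.9)×log₁₀(77.9/4.8)
    = 0.07984 × 1.21 = 0.09663 m

S_s ≈ 96.6 mm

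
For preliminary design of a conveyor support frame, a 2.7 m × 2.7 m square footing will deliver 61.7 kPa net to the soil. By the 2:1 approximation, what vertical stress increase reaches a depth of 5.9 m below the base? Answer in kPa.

Δσ_z ≈ 6.08 kPa

By the 2:1 method the load spreads at 1 horizontal : 2 vertical, so at depth z the loaded area has grown by z in each plan dimension:
Δσ = qBL/((B+z)(L+z)) = 61.7×2.7×2.7/((2.7+5.9)(2.7+5.9)) = 6.0816 kPa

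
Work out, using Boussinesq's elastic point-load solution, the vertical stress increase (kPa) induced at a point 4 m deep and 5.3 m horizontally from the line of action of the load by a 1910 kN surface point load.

Δσ_z ≈ 4.52 kPa

Boussinesq vertical stress below a point load on an elastic half-space:
Δσ_z = 3P/(2πz²) · [1 + (r/z)²]^(−5/2)
r/z = 5.3/4 = 1.325; [1+(r/z)²]^(−5/2) = 0.079332.
Δσ_z = 3×1910/(2π×4²) × 0.079332 = 56.997 × 0.079332 = 4.522 kPa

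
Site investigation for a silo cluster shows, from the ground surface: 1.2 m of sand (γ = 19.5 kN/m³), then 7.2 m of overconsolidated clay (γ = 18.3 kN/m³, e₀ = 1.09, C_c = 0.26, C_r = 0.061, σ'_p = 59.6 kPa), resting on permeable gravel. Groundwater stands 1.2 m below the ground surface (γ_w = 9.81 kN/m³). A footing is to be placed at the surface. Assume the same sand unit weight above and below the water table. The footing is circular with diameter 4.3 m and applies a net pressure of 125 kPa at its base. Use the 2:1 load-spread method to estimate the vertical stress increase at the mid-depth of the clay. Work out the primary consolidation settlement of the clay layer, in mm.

S_c ≈ 133 mm

Mid-depth of clay below the ground surface: z = 1.2 + 7.2/2 = 4.8 m.
Total vertical stress at mid-clay: σ_v = 19.5×1.2 + 18.3×3.6 = 89.28 kPa.
Pore pressure: u = 9.81×(4.8 − 1.2) = 35.316 kPa.
Initial effective stress: σ'_0 = σ_v − u = 89.28 − 35.316 = 53.964 kPa.
Stress increase at mid-clay by the 2:1 spreading method:
Δσ ≈ qD²/(D+z)² = 125×4.3²/(4.3+4.8)² = 27.91 kPa
Final effective stress: σ'_f = 53.964 + 27.91 = 81.874 kPa.
σ'_f = 81.874 > σ'_p = 59.6 kPa, so the stress path crosses the preconsolidation pressure — recompression up to σ'_p, then virgin compression beyond:
S_c = H/(1+e₀)·[C_r·log₁₀(σ'_p/σ'_0) + C_c·log₁₀(σ'_f/σ'_p)]
    = 7.2/2.09 × [0.061×log₁₀(59.6/53.964) + 0.26×log₁₀(81.874/59.6)]
    = 3.445 × [0.0026317 + 0.035854] = 0.1326 m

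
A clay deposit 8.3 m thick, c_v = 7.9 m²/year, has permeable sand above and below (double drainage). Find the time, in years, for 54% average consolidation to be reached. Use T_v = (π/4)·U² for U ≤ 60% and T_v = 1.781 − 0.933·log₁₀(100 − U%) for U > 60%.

t ≈ 0.499 years

Drainage path length: H_d = H/2 = 4.15 m (double drainage).
U ≤ 60%: T_v = (π/4)·U² = (π/4)×0.54² = 0.22902.
t = T_v·H_d²/c_v = 0.22902×4.15²/7.9 = 0.4993 years.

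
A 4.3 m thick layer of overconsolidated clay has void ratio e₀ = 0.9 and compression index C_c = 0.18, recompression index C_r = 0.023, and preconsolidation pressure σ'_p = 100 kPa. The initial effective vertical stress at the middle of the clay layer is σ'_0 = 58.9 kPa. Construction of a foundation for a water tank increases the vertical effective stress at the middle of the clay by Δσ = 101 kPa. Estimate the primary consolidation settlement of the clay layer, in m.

Final effective stress: σ'_f = 58.9 + 101 = 159.9 kPa.
σ'_f = 159.9 > σ'_p = 100 kPa, so the stress path crosses the preconsolidation pressure — recompression up to σ'_p, then virgin compression beyond:
S_c = H/(1+e₀)·[C_r·log₁₀(σ'_p/σ'_0) + C_c·log₁₀(σ'_f/σ'_p)]
    = 4.3/1.9 × [0.023×log₁₀(100/58.9) + 0.18×log₁₀(159.9/100)]
    = 2.2632 × [0.0052873 + 0.036693] = 0.09501 m

S_c ≈ 0.095 m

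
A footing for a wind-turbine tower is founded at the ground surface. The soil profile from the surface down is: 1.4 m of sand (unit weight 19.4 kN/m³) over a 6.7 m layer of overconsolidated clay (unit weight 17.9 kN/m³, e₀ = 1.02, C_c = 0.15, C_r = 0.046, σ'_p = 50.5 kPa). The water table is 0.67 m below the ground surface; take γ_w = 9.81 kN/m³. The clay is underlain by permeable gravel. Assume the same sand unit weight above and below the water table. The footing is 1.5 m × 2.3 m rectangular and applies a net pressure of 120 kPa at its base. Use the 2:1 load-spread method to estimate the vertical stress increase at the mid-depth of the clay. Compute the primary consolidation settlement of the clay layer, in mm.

Mid-depth of clay below the ground surface: z = 1.4 + 6.7/2 = 4.75 m.
Total vertical stress at mid-clay: σ_v = 19.4×1.4 + 17.9×3.35 = 87.125 kPa.
Pore pressure: u = 9.81×(4.75 − 0.67) = 40.025 kPa.
Initial effective stress: σ'_0 = σ_v − u = 87.125 − 40.025 = 47.1 kPa.
Stress increase at mid-clay by the 2:1 spreading method:
Δσ = qBL/((B+z)(L+z)) = 120×1.5×2.3/((1.5+4.75)(2.3+4.75)) = 9.3957 kPa
Final effective stress: σ'_f = 47.1 + 9.3957 = 56.496 kPa.
σ'_f = 56.496 > σ'_p = 50.5 kPa, so the stress path crosses the preconsolidation pressure — recompression up to σ'_p, then virgin compression beyond:
S_c = H/(1+e₀)·[C_r·log₁₀(σ'_p/σ'_0) + C_c·log₁₀(σ'_f/σ'_p)]
    = 6.7/2.02 × [0.046×log₁₀(50.5/47.1) + 0.15×log₁₀(56.496/50.5)]
    = 3.3168 × [0.0013924 + 0.0073089] = 0.02886 m

S_c ≈ 28.9 mm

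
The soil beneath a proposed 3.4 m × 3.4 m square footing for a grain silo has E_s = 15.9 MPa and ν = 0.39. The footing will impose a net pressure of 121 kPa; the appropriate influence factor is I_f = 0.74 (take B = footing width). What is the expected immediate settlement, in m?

Immediate (elastic) settlement: S_e = q·B·(1−ν²)/E_s · I_f.
E_s = 15.9 MPa = 15900 kPa.
S_e = 121 × 3.4 × (1 − 0.39²) / 15900 × 0.74
    = 121 × 3.4 × 0.8479 / 15900 × 0.74
    = 0.01623 m

S_e ≈ 0.0162 m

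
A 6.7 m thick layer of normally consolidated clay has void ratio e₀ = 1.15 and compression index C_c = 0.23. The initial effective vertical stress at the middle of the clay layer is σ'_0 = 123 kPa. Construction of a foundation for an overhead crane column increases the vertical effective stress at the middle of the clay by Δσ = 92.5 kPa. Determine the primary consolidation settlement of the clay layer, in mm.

Final effective stress: σ'_f = σ'_0 + Δσ = 123 + 92.5 = 215.5 kPa.
Normally consolidated clay, so the full stress increment lies on the virgin compression line:
S_c = C_c·H/(1+e₀)·log₁₀(σ'_f/σ'_0) = 0.23×6.7/(1+1.15)×log₁₀(215.5/123)
    = 0.71674 × 0.24354 = 0.1746 m

S_c ≈ 175 mm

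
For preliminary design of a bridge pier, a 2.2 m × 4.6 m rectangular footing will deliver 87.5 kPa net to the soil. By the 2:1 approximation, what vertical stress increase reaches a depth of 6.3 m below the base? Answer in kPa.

Δσ_z ≈ 9.56 kPa

By the 2:1 method the load spreads at 1 horizontal : 2 vertical, so at depth z the loaded area has grown by z in each plan dimension:
Δσ = qBL/((B+z)(L+z)) = 87.5×2.2×4.6/((2.2+6.3)(4.6+6.3)) = 9.5575 kPa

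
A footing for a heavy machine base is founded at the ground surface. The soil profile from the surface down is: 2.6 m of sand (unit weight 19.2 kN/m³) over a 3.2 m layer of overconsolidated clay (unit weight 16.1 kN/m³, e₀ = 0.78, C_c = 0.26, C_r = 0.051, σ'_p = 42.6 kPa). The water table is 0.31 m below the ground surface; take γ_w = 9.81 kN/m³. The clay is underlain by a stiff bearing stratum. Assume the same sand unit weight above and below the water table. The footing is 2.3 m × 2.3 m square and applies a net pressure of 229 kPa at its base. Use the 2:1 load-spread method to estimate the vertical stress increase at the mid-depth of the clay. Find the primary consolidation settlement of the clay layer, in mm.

Mid-depth of clay below the ground surface: z = 2.6 + 3.2/2 = 4.2 m.
Total vertical stress at mid-clay: σ_v = 19.2×2.6 + 16.1×1.6 = 75.68 kPa.
Pore pressure: u = 9.81×(4.2 − 0.31) = 38.161 kPa.
Initial effective stress: σ'_0 = σ_v − u = 75.68 − 38.161 = 37.519 kPa.
Stress increase at mid-clay by the 2:1 spreading method:
Δσ = qBL/((B+z)(L+z)) = 229×2.3×2.3/((2.3+4.2)(2.3+4.2)) = 28.672 kPa
Final effective stress: σ'_f = 37.519 + 28.672 = 66.191 kPa.
σ'_f = 66.191 > σ'_p = 42.6 kPa, so the stress path crosses the preconsolidation pressure — recompression up to σ'_p, then virgin compression beyond:
S_c = H/(1+e₀)·[C_r·log₁₀(σ'_p/σ'_0) + C_c·log₁₀(σ'_f/σ'_p)]
    = 3.2/1.78 × [0.051×log₁₀(42.6/37.519) + 0.26×log₁₀(66.191/42.6)]
    = 1.7978 × [0.0028131 + 0.049761] = 0.09452 m

S_c ≈ 94.5 mm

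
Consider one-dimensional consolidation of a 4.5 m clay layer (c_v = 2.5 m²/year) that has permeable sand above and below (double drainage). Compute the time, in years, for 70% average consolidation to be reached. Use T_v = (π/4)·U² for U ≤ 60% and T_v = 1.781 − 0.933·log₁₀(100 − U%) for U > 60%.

t ≈ 0.816 years

Drainage path length: H_d = H/2 = 2.25 m (double drainage).
U > 60%: T_v = 1.781 − 0.933·log₁₀(100 − 70) = 0.40285.
t = T_v·H_d²/c_v = 0.40285×2.25²/2.5 = 0.8158 years.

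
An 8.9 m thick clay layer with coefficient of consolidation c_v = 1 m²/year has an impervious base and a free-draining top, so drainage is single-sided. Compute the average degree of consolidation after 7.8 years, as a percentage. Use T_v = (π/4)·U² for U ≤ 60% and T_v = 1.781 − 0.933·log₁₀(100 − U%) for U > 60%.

Drainage path length: H_d = H = 8.9 m (single drainage).
T_v = c_v·t/H_d² = 1×7.8/8.9² = 0.098472.
T_v = 0.098472 corresponds to the U ≤ 60% branch:
U = √(4T_v/π) = 0.3541

U ≈ 35.4 %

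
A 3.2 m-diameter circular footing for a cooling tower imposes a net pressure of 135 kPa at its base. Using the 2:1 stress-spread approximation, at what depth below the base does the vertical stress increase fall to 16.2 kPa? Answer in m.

2:1 spreading — at depth z the loaded area has grown by z in each plan dimension:
qD²/(D+z)² = Δσ_z ⇒ z = D(√(q/Δσ_z) − 1) = 3.2×(√(135/16.2) − 1) = 6.038 m

z ≈ 6.04 m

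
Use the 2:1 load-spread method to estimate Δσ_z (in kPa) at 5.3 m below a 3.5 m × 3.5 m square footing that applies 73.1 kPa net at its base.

Δσ_z ≈ 11.6 kPa

By the 2:1 method the load spreads at 1 horizontal : 2 vertical, so at depth z the loaded area has grown by z in each plan dimension:
Δσ = qBL/((B+z)(L+z)) = 73.1×3.5×3.5/((3.5+5.3)(3.5+5.3)) = 11.563 kPa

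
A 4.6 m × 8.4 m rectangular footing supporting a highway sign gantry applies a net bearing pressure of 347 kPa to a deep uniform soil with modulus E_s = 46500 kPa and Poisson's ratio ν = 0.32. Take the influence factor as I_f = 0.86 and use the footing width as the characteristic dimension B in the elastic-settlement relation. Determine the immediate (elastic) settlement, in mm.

S_e ≈ 26.5 mm

Immediate (elastic) settlement: S_e = q·B·(1−ν²)/E_s · I_f.
S_e = 347 × 4.6 × (1 − 0.32²) / 46500 × 0.86
    = 347 × 4.6 × 0.8976 / 46500 × 0.86
    = 0.0265 m = 26.5 mm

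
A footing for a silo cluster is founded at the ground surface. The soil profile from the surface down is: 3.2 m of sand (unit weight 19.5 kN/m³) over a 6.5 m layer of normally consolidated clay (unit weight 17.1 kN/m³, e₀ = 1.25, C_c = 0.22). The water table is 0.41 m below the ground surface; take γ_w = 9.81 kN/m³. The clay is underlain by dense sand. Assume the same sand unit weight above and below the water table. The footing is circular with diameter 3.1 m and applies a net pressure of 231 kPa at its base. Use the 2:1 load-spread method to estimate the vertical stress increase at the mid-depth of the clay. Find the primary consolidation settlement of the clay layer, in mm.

S_c ≈ 95.7 mm

Mid-depth of clay below the ground surface: z = 3.2 + 6.5/2 = 6.45 m.
Total vertical stress at mid-clay: σ_v = 19.5×3.2 + 17.1×3.25 = 117.98 kPa.
Pore pressure: u = 9.81×(6.45 − 0.41) = 59.252 kPa.
Initial effective stress: σ'_0 = σ_v − u = 117.98 − 59.252 = 58.728 kPa.
Stress increase at mid-clay by the 2:1 spreading method:
Δσ ≈ qD²/(D+z)² = 231×3.1²/(3.1+6.45)² = 24.34 kPa
Final effective stress: σ'_f = σ'_0 + Δσ = 58.728 + 24.34 = 83.068 kPa.
Normally consolidated clay, so the full stress increment lies on the virgin compression line:
S_c = C_c·H/(1+e₀)·log₁₀(σ'_f/σ'_0) = 0.22×6.5/(1+1.25)×log₁₀(83.068/58.728)
    = 0.63556 × 0.15059 = 0.09571 m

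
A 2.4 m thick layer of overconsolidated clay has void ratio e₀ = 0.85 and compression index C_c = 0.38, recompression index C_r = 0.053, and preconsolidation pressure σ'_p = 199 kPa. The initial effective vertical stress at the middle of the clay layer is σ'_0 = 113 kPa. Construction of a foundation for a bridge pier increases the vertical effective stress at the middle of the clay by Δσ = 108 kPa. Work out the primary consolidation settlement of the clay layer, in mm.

Final effective stress: σ'_f = 113 + 108 = 221 kPa.
σ'_f = 221 > σ'_p = 199 kPa, so the stress path crosses the preconsolidation pressure — recompression up to σ'_p, then virgin compression beyond:
S_c = H/(1+e₀)·[C_r·log₁₀(σ'_p/σ'_0) + C_c·log₁₀(σ'_f/σ'_p)]
    = 2.4/1.85 × [0.053×log₁₀(199/113) + 0.38×log₁₀(221/199)]
    = 1.2973 × [0.013026 + 0.017305] = 0.03935 m

S_c ≈ 39.3 mm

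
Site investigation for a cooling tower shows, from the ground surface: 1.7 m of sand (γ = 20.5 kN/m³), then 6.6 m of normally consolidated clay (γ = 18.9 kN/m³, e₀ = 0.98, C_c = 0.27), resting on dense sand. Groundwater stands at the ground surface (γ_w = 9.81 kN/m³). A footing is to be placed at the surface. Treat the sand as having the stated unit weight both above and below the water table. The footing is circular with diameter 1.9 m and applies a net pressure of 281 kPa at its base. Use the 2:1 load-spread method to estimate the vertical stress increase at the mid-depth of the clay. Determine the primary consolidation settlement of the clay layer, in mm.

S_c ≈ 143 mm

Mid-depth of clay below the ground surface: z = 1.7 + 6.6/2 = 5 m.
Total vertical stress at mid-clay: σ_v = 20.5×1.7 + 18.9×3.3 = 97.22 kPa.
Pore pressure: u = 9.81×(5 − 0) = 49.05 kPa.
Initial effective stress: σ'_0 = σ_v − u = 97.22 − 49.05 = 48.17 kPa.
Stress increase at mid-clay by the 2:1 spreading method:
Δσ ≈ qD²/(D+z)² = 281×1.9²/(1.9+5)² = 21.307 kPa
Final effective stress: σ'_f = σ'_0 + Δσ = 48.17 + 21.307 = 69.477 kPa.
Normally consolidated clay, so the full stress increment lies on the virgin compression line:
S_c = C_c·H/(1+e₀)·log₁₀(σ'_f/σ'_0) = 0.27×6.6/(1+0.98)×log₁₀(69.477/48.17)
    = 0.9 × 0.15906 = 0.1432 m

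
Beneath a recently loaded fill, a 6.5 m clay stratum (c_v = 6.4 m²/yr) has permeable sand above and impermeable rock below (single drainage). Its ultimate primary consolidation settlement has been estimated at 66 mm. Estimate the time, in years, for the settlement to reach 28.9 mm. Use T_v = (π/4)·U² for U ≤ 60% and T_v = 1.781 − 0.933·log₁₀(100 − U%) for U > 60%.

t ≈ 0.994 years

Drainage path length: H_d = H = 6.5 m (single drainage).
U = S(t)/S_ult = 28.9/66 = 0.4379.
U ≤ 60%: T_v = (π/4)·U² = (π/4)×0.43788² = 0.15059.
t = T_v·H_d²/c_v = 0.15059×6.5²/6.4 = 0.9941 years.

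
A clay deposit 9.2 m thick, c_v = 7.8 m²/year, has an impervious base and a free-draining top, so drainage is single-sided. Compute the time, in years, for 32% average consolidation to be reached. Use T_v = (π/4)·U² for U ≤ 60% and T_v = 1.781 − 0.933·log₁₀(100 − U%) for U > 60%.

Drainage path length: H_d = H = 9.2 m (single drainage).
U ≤ 60%: T_v = (π/4)·U² = (π/4)×0.32² = 0.080425.
t = T_v·H_d²/c_v = 0.080425×9.2²/7.8 = 0.8727 years.

t ≈ 0.873 years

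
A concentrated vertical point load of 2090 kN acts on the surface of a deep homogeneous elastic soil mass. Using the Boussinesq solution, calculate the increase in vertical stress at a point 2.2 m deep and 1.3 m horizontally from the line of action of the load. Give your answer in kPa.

Boussinesq vertical stress below a point load on an elastic half-space:
Δσ_z = 3P/(2πz²) · [1 + (r/z)²]^(−5/2)
r/z = 1.3/2.2 = 0.59091; [1+(r/z)²]^(−5/2) = 0.47297.
Δσ_z = 3×2090/(2π×2.2²) × 0.47297 = 206.18 × 0.47297 = 97.52 kPa

Δσ_z ≈ 97.5 kPa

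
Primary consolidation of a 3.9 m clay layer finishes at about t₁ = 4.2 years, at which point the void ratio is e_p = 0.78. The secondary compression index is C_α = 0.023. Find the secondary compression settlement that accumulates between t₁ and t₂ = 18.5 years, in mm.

S_s ≈ 32.4 mm

Secondary compression: S_s = C_α·H/(1+e_p)·log₁₀(t₂/t₁)
S_s = 0.023×3.9/(1+0.78)×log₁₀(18.5/4.2)
    = 0.05039 × 0.6439 = 0.03245 m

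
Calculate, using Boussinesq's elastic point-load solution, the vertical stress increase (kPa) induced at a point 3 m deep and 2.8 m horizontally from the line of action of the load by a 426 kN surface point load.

Δσ_z ≈ 4.72 kPa

Boussinesq vertical stress below a point load on an elastic half-space:
Δσ_z = 3P/(2πz²) · [1 + (r/z)²]^(−5/2)
r/z = 2.8/3 = 0.93333; [1+(r/z)²]^(−5/2) = 0.20881.
Δσ_z = 3×426/(2π×3²) × 0.20881 = 22.6 × 0.20881 = 4.719 kPa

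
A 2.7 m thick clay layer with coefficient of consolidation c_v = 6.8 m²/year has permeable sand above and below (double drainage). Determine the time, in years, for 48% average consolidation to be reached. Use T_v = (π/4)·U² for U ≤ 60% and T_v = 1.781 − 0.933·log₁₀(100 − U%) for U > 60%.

t ≈ 0.0485 years

Drainage path length: H_d = H/2 = 1.35 m (double drainage).
U ≤ 60%: T_v = (π/4)·U² = (π/4)×0.48² = 0.18096.
t = T_v·H_d²/c_v = 0.18096×1.35²/6.8 = 0.0485 years.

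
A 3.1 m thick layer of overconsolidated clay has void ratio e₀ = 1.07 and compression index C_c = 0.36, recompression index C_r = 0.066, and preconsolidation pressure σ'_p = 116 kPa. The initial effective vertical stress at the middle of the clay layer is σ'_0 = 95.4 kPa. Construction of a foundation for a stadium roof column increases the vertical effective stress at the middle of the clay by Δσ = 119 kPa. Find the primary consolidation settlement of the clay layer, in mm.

Final effective stress: σ'_f = 95.4 + 119 = 214.4 kPa.
σ'_f = 214.4 > σ'_p = 116 kPa, so the stress path crosses the preconsolidation pressure — recompression up to σ'_p, then virgin compression beyond:
S_c = H/(1+e₀)·[C_r·log₁₀(σ'_p/σ'_0) + C_c·log₁₀(σ'_f/σ'_p)]
    = 3.1/2.07 × [0.066×log₁₀(116/95.4) + 0.36×log₁₀(214.4/116)]
    = 1.4976 × [0.005604 + 0.096036] = 0.1522 m

S_c ≈ 152 mm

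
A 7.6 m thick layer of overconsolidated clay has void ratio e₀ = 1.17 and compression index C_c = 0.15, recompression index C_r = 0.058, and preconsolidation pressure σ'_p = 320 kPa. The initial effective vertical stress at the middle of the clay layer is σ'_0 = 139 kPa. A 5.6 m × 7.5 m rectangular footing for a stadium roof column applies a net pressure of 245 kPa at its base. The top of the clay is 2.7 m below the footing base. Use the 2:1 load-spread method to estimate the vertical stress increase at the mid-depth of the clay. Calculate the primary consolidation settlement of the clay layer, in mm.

Mid-depth of clay below the footing base: z = 2.7 + 7.6/2 = 6.5 m.
Stress increase at mid-clay by the 2:1 spreading method:
Δσ = qBL/((B+z)(L+z)) = 245×5.6×7.5/((5.6+6.5)(7.5+6.5)) = 60.744 kPa
Final effective stress: σ'_f = 139 + 60.744 = 199.74 kPa.
σ'_f = 199.74 ≤ σ'_p = 320 kPa, so the clay remains overconsolidated and only the recompression index applies:
S_c = C_r·H/(1+e₀)·log₁₀(σ'_f/σ'_0) = 0.058×7.6/2.17×log₁₀(199.74/139)
    = 0.20313 × 0.15745 = 0.03198 m

S_c ≈ 32 mm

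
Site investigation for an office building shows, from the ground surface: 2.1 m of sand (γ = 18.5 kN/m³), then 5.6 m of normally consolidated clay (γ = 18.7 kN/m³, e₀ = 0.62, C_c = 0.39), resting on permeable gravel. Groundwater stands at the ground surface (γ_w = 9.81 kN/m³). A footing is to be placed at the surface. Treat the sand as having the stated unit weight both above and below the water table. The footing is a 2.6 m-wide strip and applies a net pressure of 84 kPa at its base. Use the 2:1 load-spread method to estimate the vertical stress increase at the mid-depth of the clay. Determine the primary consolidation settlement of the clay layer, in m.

Mid-depth of clay below the ground surface: z = 2.1 + 5.6/2 = 4.9 m.
Total vertical stress at mid-clay: σ_v = 18.5×2.1 + 18.7×2.8 = 91.21 kPa.
Pore pressure: u = 9.81×(4.9 − 0) = 48.069 kPa.
Initial effective stress: σ'_0 = σ_v − u = 91.21 − 48.069 = 43.141 kPa.
Stress increase at mid-clay by the 2:1 spreading method:
Δσ = qB/(B+z) = 84×2.6/(2.6+4.9) = 29.12 kPa
Final effective stress: σ'_f = σ'_0 + Δσ = 43.141 + 29.12 = 72.261 kPa.
Normally consolidated clay, so the full stress increment lies on the virgin compression line:
S_c = C_c·H/(1+e₀)·log₁₀(σ'_f/σ'_0) = 0.39×5.6/(1+0.62)×log₁₀(72.261/43.141)
    = 1.3481 × 0.22401 = 0.302 m

S_c ≈ 0.302 m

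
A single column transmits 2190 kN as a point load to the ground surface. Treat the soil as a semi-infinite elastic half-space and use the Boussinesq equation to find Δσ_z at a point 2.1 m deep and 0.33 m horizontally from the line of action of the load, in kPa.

Δσ_z ≈ 223 kPa

Boussinesq vertical stress below a point load on an elastic half-space:
Δσ_z = 3P/(2πz²) · [1 + (r/z)²]^(−5/2)
r/z = 0.33/2.1 = 0.15714; [1+(r/z)²]^(−5/2) = 0.94084.
Δσ_z = 3×2190/(2π×2.1²) × 0.94084 = 237.11 × 0.94084 = 223.1 kPa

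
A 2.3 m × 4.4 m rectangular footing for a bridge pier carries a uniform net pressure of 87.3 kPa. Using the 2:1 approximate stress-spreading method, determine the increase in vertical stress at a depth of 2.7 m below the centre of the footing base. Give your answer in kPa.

By the 2:1 method the load spreads at 1 horizontal : 2 vertical, so at depth z the loaded area has grown by z in each plan dimension:
Δσ = qBL/((B+z)(L+z)) = 87.3×2.3×4.4/((2.3+2.7)(4.4+2.7)) = 24.887 kPa

Δσ_z ≈ 24.9 kPa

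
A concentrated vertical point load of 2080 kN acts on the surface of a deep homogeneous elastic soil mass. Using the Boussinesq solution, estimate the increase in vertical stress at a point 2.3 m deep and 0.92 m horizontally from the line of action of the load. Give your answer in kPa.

Δσ_z ≈ 130 kPa

Boussinesq vertical stress below a point load on an elastic half-space:
Δσ_z = 3P/(2πz²) · [1 + (r/z)²]^(−5/2)
r/z = 0.92/2.3 = 0.4; [1+(r/z)²]^(−5/2) = 0.69001.
Δσ_z = 3×2080/(2π×2.3²) × 0.69001 = 187.74 × 0.69001 = 129.5 kPa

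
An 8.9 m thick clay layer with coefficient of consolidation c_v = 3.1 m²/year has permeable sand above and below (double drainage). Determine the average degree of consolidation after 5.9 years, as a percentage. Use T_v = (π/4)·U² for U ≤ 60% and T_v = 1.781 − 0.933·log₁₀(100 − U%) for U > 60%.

U ≈ 91.7 %

Drainage path length: H_d = H/2 = 4.45 m (double drainage).
T_v = c_v·t/H_d² = 3.1×5.9/4.45² = 0.92362.
T_v = 0.92362 corresponds to the U > 60% branch:
U = 1 − 10^((1.781 − T_v)/0.933)/100 = 0.917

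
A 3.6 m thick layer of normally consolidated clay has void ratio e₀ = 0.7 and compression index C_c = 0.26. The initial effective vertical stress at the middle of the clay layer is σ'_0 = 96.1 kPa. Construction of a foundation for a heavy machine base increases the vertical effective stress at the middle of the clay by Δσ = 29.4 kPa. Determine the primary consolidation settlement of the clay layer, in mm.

S_c ≈ 63.8 mm

Final effective stress: σ'_f = σ'_0 + Δσ = 96.1 + 29.4 = 125.5 kPa.
Normally consolidated clay, so the full stress increment lies on the virgin compression line:
S_c = C_c·H/(1+e₀)·log₁₀(σ'_f/σ'_0) = 0.26×3.6/(1+0.7)×log₁₀(125.5/96.1)
    = 0.55059 × 0.11592 = 0.06382 m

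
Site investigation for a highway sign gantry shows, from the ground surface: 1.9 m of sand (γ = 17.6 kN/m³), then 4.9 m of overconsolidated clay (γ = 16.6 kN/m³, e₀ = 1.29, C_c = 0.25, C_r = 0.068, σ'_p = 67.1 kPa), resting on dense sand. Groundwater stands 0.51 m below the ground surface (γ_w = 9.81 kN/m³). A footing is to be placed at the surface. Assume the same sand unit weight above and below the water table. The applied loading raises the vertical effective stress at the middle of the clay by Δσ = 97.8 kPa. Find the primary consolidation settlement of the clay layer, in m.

Mid-depth of clay below the ground surface: z = 1.9 + 4.9/2 = 4.35 m.
Total vertical stress at mid-clay: σ_v = 17.6×1.9 + 16.6×2.45 = 74.11 kPa.
Pore pressure: u = 9.81×(4.35 − 0.51) = 37.67 kPa.
Initial effective stress: σ'_0 = σ_v − u = 74.11 − 37.67 = 36.44 kPa.
Final effective stress: σ'_f = 36.44 + 97.8 = 134.24 kPa.
σ'_f = 134.24 > σ'_p = 67.1 kPa, so the stress path crosses the preconsolidation pressure — recompression up to σ'_p, then virgin compression beyond:
S_c = H/(1+e₀)·[C_r·log₁₀(σ'_p/σ'_0) + C_c·log₁₀(σ'_f/σ'_p)]
    = 4.9/2.29 × [0.068×log₁₀(67.1/36.44) + 0.25×log₁₀(134.24/67.1)]
    = 2.1397 × [0.01803 + 0.07529] = 0.1997 m

S_c ≈ 0.2 m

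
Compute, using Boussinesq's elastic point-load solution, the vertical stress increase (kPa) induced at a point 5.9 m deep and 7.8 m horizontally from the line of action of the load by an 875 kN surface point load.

Boussinesq vertical stress below a point load on an elastic half-space:
Δσ_z = 3P/(2πz²) · [1 + (r/z)²]^(−5/2)
r/z = 7.8/5.9 = 1.322; [1+(r/z)²]^(−5/2) = 0.0799.
Δσ_z = 3×875/(2π×5.9²) × 0.0799 = 12.002 × 0.0799 = 0.959 kPa

Δσ_z ≈ 0.959 kPa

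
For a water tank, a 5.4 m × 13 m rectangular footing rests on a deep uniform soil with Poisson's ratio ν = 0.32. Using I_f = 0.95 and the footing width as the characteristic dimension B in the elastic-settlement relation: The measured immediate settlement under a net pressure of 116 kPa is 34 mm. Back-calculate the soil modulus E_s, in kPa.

E_s ≈ 15700 kPa

S_e = q·B·(1−ν²)/E_s · I_f  ⇒  E_s = q·B·(1−ν²)·I_f / S_e.
E_s = 116 × 5.4 × 0.8976 × 0.95 / 0.034 = 15710 kPa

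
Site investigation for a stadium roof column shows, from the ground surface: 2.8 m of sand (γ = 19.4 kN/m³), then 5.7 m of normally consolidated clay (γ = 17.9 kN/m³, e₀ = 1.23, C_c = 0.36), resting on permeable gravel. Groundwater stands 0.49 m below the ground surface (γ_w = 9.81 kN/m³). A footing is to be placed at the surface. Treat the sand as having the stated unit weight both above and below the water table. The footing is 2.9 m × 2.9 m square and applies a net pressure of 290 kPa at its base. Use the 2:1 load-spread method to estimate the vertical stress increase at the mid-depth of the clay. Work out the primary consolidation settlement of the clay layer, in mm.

S_c ≈ 190 mm

Mid-depth of clay below the ground surface: z = 2.8 + 5.7/2 = 5.65 m.
Total vertical stress at mid-clay: σ_v = 19.4×2.8 + 17.9×2.85 = 105.33 kPa.
Pore pressure: u = 9.81×(5.65 − 0.49) = 50.62 kPa.
Initial effective stress: σ'_0 = σ_v − u = 105.33 − 50.62 = 54.71 kPa.
Stress increase at mid-clay by the 2:1 spreading method:
Δσ = qBL/((B+z)(L+z)) = 290×2.9×2.9/((2.9+5.65)(2.9+5.65)) = 33.363 kPa
Final effective stress: σ'_f = σ'_0 + Δσ = 54.71 + 33.363 = 88.073 kPa.
Normally consolidated clay, so the full stress increment lies on the virgin compression line:
S_c = C_c·H/(1+e₀)·log₁₀(σ'_f/σ'_0) = 0.36×5.7/(1+1.23)×log₁₀(88.073/54.71)
    = 0.92018 × 0.20678 = 0.1903 m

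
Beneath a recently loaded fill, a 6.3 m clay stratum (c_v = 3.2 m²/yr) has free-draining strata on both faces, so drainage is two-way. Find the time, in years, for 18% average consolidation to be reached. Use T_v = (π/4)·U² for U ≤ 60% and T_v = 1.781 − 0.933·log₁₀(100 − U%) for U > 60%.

Drainage path length: H_d = H/2 = 3.15 m (double drainage).
U ≤ 60%: T_v = (π/4)·U² = (π/4)×0.18² = 0.025447.
t = T_v·H_d²/c_v = 0.025447×3.15²/3.2 = 0.07891 years.

t ≈ 0.0789 years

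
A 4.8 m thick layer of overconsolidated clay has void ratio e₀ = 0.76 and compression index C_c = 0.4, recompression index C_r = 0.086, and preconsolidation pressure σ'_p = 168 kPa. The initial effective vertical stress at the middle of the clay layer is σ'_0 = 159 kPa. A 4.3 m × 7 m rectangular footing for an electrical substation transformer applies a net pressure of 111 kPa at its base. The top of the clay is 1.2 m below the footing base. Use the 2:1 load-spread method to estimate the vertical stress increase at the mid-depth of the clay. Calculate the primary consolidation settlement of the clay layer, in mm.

S_c ≈ 85.6 mm

Mid-depth of clay below the footing base: z = 1.2 + 4.8/2 = 3.6 m.
Stress increase at mid-clay by the 2:1 spreading method:
Δσ = qBL/((B+z)(L+z)) = 111×4.3×7/((4.3+3.6)(7+3.6)) = 39.898 kPa
Final effective stress: σ'_f = 159 + 39.898 = 198.9 kPa.
σ'_f = 198.9 > σ'_p = 168 kPa, so the stress path crosses the preconsolidation pressure — recompression up to σ'_p, then virgin compression beyond:
S_c = H/(1+e₀)·[C_r·log₁₀(σ'_p/σ'_0) + C_c·log₁₀(σ'_f/σ'_p)]
    = 4.8/1.76 × [0.086×log₁₀(168/159) + 0.4×log₁₀(198.9/168)]
    = 2.7273 × [0.0020564 + 0.02933] = 0.0856 m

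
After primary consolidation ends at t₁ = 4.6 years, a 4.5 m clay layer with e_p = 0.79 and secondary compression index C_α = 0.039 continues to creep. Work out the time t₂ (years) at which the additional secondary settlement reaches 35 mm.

t₂ ≈ 10.5 years

S_s = C_α·H/(1+e_p)·log₁₀(t₂/t₁) ⇒ log₁₀(t₂/t₁) = S_s·(1+e_p)/(C_α·H).
log₁₀(t₂/t₁) = 0.035 × (1+0.79) / (0.039×4.5) = 0.357
t₂ = t₁ × 10^0.357 = 4.6 × 2.275 = 10.46 years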